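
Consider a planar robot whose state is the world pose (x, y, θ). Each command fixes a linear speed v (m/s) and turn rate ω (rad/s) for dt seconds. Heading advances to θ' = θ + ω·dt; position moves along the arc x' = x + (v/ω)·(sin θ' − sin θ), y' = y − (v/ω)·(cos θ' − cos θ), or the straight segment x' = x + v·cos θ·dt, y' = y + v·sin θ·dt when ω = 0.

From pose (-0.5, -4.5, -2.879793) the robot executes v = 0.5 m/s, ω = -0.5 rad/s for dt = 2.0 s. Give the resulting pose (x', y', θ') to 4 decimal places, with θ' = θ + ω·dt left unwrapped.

(-1.4318, -4.2738, -3.8798)

θ' = -2.8798 + -0.5·2.0 = -3.8798
R = v/ω = 0.5/-0.5 = -1.0000
x' = -0.5 + -1.0000·(sin -3.8798 − sin -2.8798) = -1.4318
y' = -4.5 − -1.0000·(cos -3.8798 − cos -2.8798) = -4.2738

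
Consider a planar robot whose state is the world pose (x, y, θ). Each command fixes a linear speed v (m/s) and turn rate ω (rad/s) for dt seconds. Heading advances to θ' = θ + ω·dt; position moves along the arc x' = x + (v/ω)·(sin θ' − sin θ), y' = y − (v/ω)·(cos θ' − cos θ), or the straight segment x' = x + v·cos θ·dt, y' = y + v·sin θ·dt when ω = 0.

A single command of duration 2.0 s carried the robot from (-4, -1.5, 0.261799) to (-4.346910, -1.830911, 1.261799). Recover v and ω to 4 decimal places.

Δθ = 1.261799 − 0.261799 = 1.000000
ω = Δθ/dt = 1.000000/2.0 = 0.5000
R = Δx/(sin θ' − sin θ) = -0.5000
v = R·ω = -0.5000·0.5000 = -0.2500

v = -0.2500, ω = 0.5000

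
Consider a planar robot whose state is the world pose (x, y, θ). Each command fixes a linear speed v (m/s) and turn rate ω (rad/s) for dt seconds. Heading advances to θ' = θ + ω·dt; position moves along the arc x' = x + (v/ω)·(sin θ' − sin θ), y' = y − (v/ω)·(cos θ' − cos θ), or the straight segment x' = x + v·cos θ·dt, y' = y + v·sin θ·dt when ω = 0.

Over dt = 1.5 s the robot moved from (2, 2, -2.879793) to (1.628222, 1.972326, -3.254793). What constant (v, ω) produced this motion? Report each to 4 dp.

Δθ = -3.254793 − -2.879793 = -0.375000
ω = Δθ/dt = -0.375000/1.5 = -0.2500
R = Δx/(sin θ' − sin θ) = -1.0000
v = R·ω = -1.0000·-0.2500 = 0.2500

v = 0.2500, ω = -0.2500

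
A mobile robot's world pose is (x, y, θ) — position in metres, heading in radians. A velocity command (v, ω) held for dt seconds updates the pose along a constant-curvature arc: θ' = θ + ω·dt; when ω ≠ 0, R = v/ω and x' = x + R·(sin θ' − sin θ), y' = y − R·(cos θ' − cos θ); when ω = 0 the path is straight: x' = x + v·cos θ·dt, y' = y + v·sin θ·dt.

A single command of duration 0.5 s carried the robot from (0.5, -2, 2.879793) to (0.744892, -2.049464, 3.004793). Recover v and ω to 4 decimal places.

v = -0.5000, ω = 0.2500

Δθ = 3.004793 − 2.879793 = 0.125000
ω = Δθ/dt = 0.125000/0.5 = 0.2500
R = Δx/(sin θ' − sin θ) = -2.0000
v = R·ω = -2.0000·0.2500 = -0.5000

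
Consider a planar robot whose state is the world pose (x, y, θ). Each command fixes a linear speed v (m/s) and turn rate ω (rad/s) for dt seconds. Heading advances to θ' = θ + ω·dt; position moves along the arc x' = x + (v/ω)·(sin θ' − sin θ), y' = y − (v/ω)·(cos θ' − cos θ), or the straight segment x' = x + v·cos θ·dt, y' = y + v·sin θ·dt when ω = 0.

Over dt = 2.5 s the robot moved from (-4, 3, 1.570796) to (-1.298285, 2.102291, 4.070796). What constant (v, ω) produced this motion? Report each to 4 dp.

v = -1.5000, ω = 1.0000

Δθ = 4.070796 − 1.570796 = 2.500000
ω = Δθ/dt = 2.500000/2.5 = 1.0000
R = Δx/(sin θ' − sin θ) = -1.5000
v = R·ω = -1.5000·1.0000 = -1.5000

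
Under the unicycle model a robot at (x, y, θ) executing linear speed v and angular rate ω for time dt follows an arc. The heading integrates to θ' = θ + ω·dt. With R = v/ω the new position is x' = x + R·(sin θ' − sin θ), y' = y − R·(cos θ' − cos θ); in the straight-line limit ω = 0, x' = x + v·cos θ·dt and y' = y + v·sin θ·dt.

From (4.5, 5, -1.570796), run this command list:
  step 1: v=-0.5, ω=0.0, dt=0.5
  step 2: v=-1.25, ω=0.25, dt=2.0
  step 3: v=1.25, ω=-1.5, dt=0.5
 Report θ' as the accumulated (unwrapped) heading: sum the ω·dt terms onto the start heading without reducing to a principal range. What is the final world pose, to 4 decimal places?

step 1: θ'=-1.5708 (straight) → pose (4.5000, 5.2500, -1.5708)
step 2: θ'=-1.0708 (R=-5.0000) → pose (3.8879, 7.6471, -1.0708)
step 3: θ'=-1.8208 (R=-0.8333) → pose (3.9640, 7.0414, -1.8208)

(3.9640, 7.0414, -1.8208)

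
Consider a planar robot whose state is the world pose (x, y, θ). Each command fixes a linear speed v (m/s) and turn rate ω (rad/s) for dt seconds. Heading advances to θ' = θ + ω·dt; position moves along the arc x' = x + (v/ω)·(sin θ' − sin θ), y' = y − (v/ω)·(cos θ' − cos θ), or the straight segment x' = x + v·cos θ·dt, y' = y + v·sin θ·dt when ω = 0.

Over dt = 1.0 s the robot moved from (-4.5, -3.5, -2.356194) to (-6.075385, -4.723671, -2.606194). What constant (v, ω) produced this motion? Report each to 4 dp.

Δθ = -2.606194 − -2.356194 = -0.250000
ω = Δθ/dt = -0.250000/1.0 = -0.2500
R = Δx/(sin θ' − sin θ) = -8.0000
v = R·ω = -8.0000·-0.2500 = 2.0000

v = 2.0000, ω = -0.2500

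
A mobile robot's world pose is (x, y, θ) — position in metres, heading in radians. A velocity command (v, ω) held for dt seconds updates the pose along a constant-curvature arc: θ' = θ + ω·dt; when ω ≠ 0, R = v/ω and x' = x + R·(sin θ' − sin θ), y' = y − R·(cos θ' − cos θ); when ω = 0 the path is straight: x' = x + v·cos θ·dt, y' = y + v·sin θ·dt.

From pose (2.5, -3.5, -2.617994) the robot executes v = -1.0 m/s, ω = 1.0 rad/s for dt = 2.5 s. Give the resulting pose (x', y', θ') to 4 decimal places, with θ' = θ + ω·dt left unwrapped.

θ' = -2.6180 + 1.0·2.5 = -0.1180
R = v/ω = -1.0/1.0 = -1.0000
x' = 2.5 + -1.0000·(sin -0.1180 − sin -2.6180) = 2.1177
y' = -3.5 − -1.0000·(cos -0.1180 − cos -2.6180) = -1.6409

(2.1177, -1.6409, -0.1180)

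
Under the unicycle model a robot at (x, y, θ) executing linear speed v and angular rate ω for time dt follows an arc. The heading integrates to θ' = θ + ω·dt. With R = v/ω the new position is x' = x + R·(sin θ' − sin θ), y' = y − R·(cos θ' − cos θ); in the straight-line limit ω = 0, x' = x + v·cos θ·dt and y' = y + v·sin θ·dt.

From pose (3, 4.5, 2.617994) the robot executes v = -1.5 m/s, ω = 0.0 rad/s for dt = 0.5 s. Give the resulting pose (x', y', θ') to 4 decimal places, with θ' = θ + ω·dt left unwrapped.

θ' = 2.6180 + 0.0·0.5 = 2.6180
ω = 0 → straight: x' = 3 + -1.5·cos(2.6180)·0.5 = 3.6495
y' = 4.5 + -1.5·sin(2.6180)·0.5 = 4.1250

(3.6495, 4.1250, 2.6180)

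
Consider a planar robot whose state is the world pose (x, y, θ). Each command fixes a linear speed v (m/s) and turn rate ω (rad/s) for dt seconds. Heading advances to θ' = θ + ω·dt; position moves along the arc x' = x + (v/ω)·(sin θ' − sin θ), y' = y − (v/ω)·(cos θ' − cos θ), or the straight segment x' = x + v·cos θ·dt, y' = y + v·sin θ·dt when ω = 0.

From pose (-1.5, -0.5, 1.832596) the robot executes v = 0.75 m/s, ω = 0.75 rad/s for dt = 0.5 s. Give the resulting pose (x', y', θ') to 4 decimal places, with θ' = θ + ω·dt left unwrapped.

θ' = 1.8326 + 0.75·0.5 = 2.2076
R = v/ω = 0.75/0.75 = 1.0000
x' = -1.5 + 1.0000·(sin 2.2076 − sin 1.8326) = -1.6619
y' = -0.5 − 1.0000·(cos 2.2076 − cos 1.8326) = -0.1642

(-1.6619, -0.1642, 2.2076)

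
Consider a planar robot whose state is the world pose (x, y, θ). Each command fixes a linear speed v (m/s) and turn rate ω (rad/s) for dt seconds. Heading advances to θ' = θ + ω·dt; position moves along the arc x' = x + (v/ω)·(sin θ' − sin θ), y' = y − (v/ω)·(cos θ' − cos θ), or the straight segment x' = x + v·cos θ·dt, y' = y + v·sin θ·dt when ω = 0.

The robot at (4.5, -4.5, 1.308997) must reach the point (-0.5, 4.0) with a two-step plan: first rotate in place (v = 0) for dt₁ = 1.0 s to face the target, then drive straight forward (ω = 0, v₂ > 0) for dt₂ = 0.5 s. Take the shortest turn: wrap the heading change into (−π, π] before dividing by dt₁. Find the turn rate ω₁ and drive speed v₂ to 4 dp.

heading to target = atan2(4−-4.5, -0.5−4.5) = 2.1025
Δθ = wrap(2.1025 − 1.3090) = 0.7935; ω₁ = Δθ/dt₁ = 0.7935
distance = √((-0.5−4.5)² + (4−-4.5)²) = 9.8615; v₂ = distance/dt₂ = 19.7231

ω₁ = 0.7935, v₂ = 19.7231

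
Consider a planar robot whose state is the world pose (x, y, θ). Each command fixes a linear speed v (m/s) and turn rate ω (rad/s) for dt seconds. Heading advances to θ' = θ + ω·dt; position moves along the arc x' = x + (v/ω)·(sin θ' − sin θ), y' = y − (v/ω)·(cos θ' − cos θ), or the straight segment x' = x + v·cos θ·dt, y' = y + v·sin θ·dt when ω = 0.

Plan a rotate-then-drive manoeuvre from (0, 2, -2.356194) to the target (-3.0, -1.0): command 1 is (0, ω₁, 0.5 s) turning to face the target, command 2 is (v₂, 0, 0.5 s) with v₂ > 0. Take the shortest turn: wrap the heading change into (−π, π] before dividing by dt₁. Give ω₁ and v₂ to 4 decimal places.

ω₁ = 0.0000, v₂ = 8.4853

heading to target = atan2(-1−2, -3−0) = -2.3562
Δθ = wrap(-2.3562 − -2.3562) = 0.0000; ω₁ = Δθ/dt₁ = 0.0000
distance = √((-3−0)² + (-1−2)²) = 4.2426; v₂ = distance/dt₂ = 8.4853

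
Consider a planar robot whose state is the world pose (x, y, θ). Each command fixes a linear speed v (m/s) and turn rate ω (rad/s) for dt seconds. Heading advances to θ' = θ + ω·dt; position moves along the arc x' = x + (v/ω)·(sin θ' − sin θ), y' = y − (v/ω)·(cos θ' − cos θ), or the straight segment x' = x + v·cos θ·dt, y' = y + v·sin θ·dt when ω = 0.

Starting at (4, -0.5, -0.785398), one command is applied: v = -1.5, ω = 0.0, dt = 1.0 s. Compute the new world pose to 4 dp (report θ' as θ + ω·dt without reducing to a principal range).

θ' = -0.7854 + 0.0·1.0 = -0.7854
ω = 0 → straight: x' = 4 + -1.5·cos(-0.7854)·1.0 = 2.9393
y' = -0.5 + -1.5·sin(-0.7854)·1.0 = 0.5607

(2.9393, 0.5607, -0.7854)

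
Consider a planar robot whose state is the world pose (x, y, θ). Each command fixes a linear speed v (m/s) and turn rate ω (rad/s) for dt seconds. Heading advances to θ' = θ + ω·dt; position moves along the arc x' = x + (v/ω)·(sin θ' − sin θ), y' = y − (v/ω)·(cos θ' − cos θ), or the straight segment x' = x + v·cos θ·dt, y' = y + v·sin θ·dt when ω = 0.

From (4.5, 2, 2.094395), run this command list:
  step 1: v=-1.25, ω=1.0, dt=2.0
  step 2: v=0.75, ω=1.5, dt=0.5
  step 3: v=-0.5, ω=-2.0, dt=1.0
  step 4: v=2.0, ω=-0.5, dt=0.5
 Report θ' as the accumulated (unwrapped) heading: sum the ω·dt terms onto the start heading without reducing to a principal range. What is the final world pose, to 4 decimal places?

step 1: θ'=4.0944 (R=-1.2500) → pose (6.6013, 1.9007, 4.0944)
step 2: θ'=4.8444 (R=0.5000) → pose (6.5132, 1.5452, 4.8444)
step 3: θ'=2.8444 (R=0.2500) → pose (6.8342, 1.8172, 2.8444)
step 4: θ'=2.5944 (R=-4.0000) → pose (5.9244, 2.2259, 2.5944)

(5.9244, 2.2259, 2.5944)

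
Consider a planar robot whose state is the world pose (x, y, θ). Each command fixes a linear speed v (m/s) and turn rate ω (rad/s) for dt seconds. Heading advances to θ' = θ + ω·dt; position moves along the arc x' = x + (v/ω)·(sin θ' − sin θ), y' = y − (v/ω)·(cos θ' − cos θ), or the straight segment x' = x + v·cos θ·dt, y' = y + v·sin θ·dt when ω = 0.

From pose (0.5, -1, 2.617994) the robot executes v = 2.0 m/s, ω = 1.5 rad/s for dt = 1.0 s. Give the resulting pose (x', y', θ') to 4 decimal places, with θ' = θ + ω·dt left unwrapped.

θ' = 2.6180 + 1.5·1.0 = 4.1180
R = v/ω = 2.0/1.5 = 1.3333
x' = 0.5 + 1.3333·(sin 4.1180 − sin 2.6180) = -1.2713
y' = -1 − 1.3333·(cos 4.1180 − cos 2.6180) = -1.4080

(-1.2713, -1.4080, 4.1180)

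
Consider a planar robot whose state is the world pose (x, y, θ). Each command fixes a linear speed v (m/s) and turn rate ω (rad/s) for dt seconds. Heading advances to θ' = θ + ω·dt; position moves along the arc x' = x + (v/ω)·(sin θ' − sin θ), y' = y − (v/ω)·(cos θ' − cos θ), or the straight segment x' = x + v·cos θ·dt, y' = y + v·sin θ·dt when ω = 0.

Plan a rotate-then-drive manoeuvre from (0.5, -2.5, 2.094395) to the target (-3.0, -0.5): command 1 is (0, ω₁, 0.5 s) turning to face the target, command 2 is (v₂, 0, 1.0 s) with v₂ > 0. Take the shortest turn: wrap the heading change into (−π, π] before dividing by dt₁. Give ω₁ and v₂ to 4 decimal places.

heading to target = atan2(-0.5−-2.5, -3−0.5) = 2.6224
Δθ = wrap(2.6224 − 2.0944) = 0.5281; ω₁ = Δθ/dt₁ = 1.0561
distance = √((-3−0.5)² + (-0.5−-2.5)²) = 4.0311; v₂ = distance/dt₂ = 4.0311

ω₁ = 1.0561, v₂ = 4.0311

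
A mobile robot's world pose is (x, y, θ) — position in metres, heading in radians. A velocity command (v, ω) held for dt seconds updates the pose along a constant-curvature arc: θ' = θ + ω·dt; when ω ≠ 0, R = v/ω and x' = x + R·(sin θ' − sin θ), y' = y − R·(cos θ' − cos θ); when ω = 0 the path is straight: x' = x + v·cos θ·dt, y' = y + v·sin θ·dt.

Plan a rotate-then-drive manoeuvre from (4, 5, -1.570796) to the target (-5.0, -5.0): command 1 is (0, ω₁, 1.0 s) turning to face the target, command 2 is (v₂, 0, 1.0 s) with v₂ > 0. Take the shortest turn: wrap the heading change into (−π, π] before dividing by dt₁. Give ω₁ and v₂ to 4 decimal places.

heading to target = atan2(-5−5, -5−4) = -2.3036
Δθ = wrap(-2.3036 − -1.5708) = -0.7328; ω₁ = Δθ/dt₁ = -0.7328
distance = √((-5−4)² + (-5−5)²) = 13.4536; v₂ = distance/dt₂ = 13.4536

ω₁ = -0.7328, v₂ = 13.4536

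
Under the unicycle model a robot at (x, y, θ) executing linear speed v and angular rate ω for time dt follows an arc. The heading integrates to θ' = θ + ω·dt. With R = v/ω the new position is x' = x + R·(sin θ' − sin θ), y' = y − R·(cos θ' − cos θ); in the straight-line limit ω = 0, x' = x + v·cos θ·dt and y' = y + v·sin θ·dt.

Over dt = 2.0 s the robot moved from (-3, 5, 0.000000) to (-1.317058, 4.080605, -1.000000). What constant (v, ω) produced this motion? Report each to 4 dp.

Δθ = -1.000000 − 0.000000 = -1.000000
ω = Δθ/dt = -1.000000/2.0 = -0.5000
R = Δx/(sin θ' − sin θ) = -2.0000
v = R·ω = -2.0000·-0.5000 = 1.0000

v = 1.0000, ω = -0.5000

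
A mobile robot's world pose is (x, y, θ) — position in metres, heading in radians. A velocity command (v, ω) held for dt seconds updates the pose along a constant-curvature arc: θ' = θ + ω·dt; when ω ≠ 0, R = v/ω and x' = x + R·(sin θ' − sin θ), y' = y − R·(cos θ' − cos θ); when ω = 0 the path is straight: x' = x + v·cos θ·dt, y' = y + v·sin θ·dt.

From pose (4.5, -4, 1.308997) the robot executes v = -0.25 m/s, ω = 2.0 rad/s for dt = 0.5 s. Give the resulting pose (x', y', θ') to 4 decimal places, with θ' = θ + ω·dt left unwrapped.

(4.5283, -4.1165, 2.3090)

θ' = 1.3090 + 2.0·0.5 = 2.3090
R = v/ω = -0.25/2.0 = -0.1250
x' = 4.5 + -0.1250·(sin 2.3090 − sin 1.3090) = 4.5283
y' = -4 − -0.1250·(cos 2.3090 − cos 1.3090) = -4.1165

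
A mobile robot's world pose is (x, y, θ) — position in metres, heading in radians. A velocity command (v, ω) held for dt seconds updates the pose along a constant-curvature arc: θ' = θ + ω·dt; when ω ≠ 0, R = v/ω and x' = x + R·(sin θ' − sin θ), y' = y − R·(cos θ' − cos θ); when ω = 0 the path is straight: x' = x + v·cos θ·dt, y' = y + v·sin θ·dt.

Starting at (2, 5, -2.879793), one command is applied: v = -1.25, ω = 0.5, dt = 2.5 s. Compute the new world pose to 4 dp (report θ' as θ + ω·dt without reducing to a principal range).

θ' = -2.8798 + 0.5·2.5 = -1.6298
R = v/ω = -1.25/0.5 = -2.5000
x' = 2 + -2.5000·(sin -1.6298 − sin -2.8798) = 3.8486
y' = 5 − -2.5000·(cos -1.6298 − cos -2.8798) = 7.2674

(3.8486, 7.2674, -1.6298)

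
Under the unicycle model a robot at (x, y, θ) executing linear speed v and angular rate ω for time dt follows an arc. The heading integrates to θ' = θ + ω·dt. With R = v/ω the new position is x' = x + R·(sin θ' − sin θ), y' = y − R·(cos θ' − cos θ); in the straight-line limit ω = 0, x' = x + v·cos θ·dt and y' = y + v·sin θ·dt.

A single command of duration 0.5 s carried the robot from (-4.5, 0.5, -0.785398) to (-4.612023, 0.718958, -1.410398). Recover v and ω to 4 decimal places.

Δθ = -1.410398 − -0.785398 = -0.625000
ω = Δθ/dt = -0.625000/0.5 = -1.2500
R = −Δy/(cos θ' − cos θ) = 0.4000
v = R·ω = 0.4000·-1.2500 = -0.5000

v = -0.5000, ω = -1.2500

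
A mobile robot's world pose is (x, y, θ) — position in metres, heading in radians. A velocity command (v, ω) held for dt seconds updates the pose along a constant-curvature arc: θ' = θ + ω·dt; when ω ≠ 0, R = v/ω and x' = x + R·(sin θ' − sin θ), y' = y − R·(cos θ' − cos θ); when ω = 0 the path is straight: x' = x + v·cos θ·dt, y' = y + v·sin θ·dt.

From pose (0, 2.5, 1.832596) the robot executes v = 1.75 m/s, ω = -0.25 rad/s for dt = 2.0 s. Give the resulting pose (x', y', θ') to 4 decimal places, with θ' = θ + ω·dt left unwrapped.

θ' = 1.8326 + -0.25·2.0 = 1.3326
R = v/ω = 1.75/-0.25 = -7.0000
x' = 0 + -7.0000·(sin 1.3326 − sin 1.8326) = -0.0409
y' = 2.5 − -7.0000·(cos 1.3326 − cos 1.8326) = 5.9634

(-0.0409, 5.9634, 1.3326)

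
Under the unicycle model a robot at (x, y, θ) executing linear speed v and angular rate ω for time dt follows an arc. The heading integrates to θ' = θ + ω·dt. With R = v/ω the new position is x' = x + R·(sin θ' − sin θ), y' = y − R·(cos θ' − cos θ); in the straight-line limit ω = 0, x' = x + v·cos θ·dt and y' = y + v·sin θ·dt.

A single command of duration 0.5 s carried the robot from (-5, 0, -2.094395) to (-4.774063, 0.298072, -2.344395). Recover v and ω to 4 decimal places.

v = -0.7500, ω = -0.5000

Δθ = -2.344395 − -2.094395 = -0.250000
ω = Δθ/dt = -0.250000/0.5 = -0.5000
R = −Δy/(cos θ' − cos θ) = 1.5000
v = R·ω = 1.5000·-0.5000 = -0.7500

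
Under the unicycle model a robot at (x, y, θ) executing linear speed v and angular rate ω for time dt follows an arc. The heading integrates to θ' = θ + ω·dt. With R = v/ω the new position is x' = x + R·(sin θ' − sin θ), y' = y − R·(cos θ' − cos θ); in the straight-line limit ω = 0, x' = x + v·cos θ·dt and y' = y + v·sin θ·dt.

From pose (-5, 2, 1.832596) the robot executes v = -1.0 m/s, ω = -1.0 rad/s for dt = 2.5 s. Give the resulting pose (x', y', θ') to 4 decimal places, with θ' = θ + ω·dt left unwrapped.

θ' = 1.8326 + -1.0·2.5 = -0.6674
R = v/ω = -1.0/-1.0 = 1.0000
x' = -5 + 1.0000·(sin -0.6674 − sin 1.8326) = -6.5849
y' = 2 − 1.0000·(cos -0.6674 − cos 1.8326) = 0.9557

(-6.5849, 0.9557, -0.6674)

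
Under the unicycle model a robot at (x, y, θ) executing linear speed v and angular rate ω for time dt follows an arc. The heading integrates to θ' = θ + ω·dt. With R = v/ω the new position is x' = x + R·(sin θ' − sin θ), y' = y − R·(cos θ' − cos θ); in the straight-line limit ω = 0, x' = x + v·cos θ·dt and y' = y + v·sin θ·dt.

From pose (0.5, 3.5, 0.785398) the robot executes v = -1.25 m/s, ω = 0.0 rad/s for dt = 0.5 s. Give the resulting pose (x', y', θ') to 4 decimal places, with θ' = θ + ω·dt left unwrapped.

(0.0581, 3.0581, 0.7854)

θ' = 0.7854 + 0.0·0.5 = 0.7854
ω = 0 → straight: x' = 0.5 + -1.25·cos(0.7854)·0.5 = 0.0581
y' = 3.5 + -1.25·sin(0.7854)·0.5 = 3.0581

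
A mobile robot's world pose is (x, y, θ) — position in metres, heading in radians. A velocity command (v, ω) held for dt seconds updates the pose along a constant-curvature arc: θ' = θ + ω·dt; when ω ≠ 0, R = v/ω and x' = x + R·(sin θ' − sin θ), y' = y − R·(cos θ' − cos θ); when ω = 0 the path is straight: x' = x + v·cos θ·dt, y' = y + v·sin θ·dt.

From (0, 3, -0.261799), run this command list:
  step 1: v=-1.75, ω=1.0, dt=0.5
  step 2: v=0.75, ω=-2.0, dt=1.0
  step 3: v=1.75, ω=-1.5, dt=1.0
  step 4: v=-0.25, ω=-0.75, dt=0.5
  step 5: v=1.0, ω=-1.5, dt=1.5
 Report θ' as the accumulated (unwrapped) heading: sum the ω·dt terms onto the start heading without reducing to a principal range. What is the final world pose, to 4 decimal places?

(-1.5167, 2.8018, -5.8868)

step 1: θ'=0.2382 (R=-1.7500) → pose (-0.8659, 3.0102, 0.2382)
step 2: θ'=-1.7618 (R=-0.3750) → pose (-0.4092, 2.5746, -1.7618)
step 3: θ'=-3.2618 (R=-1.1667) → pose (-1.6945, 1.6378, -3.2618)
step 4: θ'=-3.6368 (R=0.3333) → pose (-1.5761, 1.6002, -3.6368)
step 5: θ'=-5.8868 (R=-0.6667) → pose (-1.5167, 2.8018, -5.8868)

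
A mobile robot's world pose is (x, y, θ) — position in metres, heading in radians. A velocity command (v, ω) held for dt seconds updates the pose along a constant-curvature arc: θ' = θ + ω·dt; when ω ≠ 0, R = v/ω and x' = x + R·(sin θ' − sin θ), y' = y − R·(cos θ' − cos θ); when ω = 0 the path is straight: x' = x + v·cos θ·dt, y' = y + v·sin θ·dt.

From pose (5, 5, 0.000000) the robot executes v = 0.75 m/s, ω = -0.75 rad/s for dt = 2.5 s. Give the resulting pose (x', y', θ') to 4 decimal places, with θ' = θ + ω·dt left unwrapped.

(5.9541, 3.7005, -1.8750)

θ' = 0.0000 + -0.75·2.5 = -1.8750
R = v/ω = 0.75/-0.75 = -1.0000
x' = 5 + -1.0000·(sin -1.8750 − sin 0.0000) = 5.9541
y' = 5 − -1.0000·(cos -1.8750 − cos 0.0000) = 3.7005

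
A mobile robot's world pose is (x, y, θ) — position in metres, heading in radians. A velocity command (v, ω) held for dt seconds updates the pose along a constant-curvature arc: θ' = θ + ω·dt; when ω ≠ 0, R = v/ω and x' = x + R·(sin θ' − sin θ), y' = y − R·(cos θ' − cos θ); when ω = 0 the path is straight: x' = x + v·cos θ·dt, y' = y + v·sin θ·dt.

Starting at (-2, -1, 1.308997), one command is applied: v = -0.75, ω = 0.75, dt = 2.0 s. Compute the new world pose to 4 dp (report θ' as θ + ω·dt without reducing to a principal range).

θ' = 1.3090 + 0.75·2.0 = 2.8090
R = v/ω = -0.75/0.75 = -1.0000
x' = -2 + -1.0000·(sin 2.8090 − sin 1.3090) = -1.3606
y' = -1 − -1.0000·(cos 2.8090 − cos 1.3090) = -2.2040

(-1.3606, -2.2040, 2.8090)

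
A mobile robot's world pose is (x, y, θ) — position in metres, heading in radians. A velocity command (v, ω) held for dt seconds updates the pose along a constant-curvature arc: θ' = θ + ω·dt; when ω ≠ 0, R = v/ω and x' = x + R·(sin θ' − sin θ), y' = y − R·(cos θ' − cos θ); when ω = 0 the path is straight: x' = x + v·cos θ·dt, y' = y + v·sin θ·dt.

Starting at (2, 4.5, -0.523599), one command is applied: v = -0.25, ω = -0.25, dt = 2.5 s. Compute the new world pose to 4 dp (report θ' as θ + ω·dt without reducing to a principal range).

(1.5878, 4.9563, -1.1486)

θ' = -0.5236 + -0.25·2.5 = -1.1486
R = v/ω = -0.25/-0.25 = 1.0000
x' = 2 + 1.0000·(sin -1.1486 − sin -0.5236) = 1.5878
y' = 4.5 − 1.0000·(cos -1.1486 − cos -0.5236) = 4.9563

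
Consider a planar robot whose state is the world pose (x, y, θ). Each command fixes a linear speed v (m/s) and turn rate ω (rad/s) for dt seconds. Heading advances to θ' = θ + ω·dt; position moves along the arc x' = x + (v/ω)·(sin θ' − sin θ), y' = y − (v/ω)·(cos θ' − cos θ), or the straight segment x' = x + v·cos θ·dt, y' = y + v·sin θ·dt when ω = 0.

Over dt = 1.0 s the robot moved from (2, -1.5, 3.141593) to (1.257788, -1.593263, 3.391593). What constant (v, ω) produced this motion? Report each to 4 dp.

Δθ = 3.391593 − 3.141593 = 0.250000
ω = Δθ/dt = 0.250000/1.0 = 0.2500
R = Δx/(sin θ' − sin θ) = 3.0000
v = R·ω = 3.0000·0.2500 = 0.7500

v = 0.7500, ω = 0.2500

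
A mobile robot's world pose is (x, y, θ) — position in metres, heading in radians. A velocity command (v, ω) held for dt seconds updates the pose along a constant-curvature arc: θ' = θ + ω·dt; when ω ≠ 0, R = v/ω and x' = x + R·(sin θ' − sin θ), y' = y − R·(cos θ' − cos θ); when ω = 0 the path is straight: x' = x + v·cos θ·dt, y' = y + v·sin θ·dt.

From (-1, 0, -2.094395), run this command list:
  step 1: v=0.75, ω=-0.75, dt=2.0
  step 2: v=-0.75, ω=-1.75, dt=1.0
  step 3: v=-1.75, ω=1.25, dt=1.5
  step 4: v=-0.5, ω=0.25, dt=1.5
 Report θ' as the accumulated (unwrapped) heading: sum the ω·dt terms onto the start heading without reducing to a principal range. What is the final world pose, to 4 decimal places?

step 1: θ'=-3.5944 (R=-1.0000) → pose (-2.3035, -0.3992, -3.5944)
step 2: θ'=-5.3444 (R=0.4286) → pose (-2.1452, -1.0378, -5.3444)
step 3: θ'=-3.4694 (R=-1.4000) → pose (-1.4664, -3.1903, -3.4694)
step 4: θ'=-3.0944 (R=-2.0000) → pose (-0.7281, -3.2946, -3.0944)

(-0.7281, -3.2946, -3.0944)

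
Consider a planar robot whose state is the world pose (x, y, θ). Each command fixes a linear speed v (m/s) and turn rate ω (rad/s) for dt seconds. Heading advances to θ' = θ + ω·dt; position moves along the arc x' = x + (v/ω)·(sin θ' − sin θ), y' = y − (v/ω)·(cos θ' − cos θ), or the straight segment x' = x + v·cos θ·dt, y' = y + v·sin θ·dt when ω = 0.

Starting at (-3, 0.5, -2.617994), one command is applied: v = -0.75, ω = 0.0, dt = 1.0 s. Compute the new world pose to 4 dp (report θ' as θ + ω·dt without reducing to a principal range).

(-2.3505, 0.8750, -2.6180)

θ' = -2.6180 + 0.0·1.0 = -2.6180
ω = 0 → straight: x' = -3 + -0.75·cos(-2.6180)·1.0 = -2.3505
y' = 0.5 + -0.75·sin(-2.6180)·1.0 = 0.8750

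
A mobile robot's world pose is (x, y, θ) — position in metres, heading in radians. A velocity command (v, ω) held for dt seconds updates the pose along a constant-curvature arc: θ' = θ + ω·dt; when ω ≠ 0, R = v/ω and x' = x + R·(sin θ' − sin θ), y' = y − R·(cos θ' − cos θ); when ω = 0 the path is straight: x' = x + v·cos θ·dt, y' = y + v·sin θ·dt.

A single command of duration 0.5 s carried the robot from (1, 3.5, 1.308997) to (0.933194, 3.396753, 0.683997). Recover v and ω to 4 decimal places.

v = -0.2500, ω = -1.2500

Δθ = 0.683997 − 1.308997 = -0.625000
ω = Δθ/dt = -0.625000/0.5 = -1.2500
R = −Δy/(cos θ' − cos θ) = 0.2000
v = R·ω = 0.2000·-1.2500 = -0.2500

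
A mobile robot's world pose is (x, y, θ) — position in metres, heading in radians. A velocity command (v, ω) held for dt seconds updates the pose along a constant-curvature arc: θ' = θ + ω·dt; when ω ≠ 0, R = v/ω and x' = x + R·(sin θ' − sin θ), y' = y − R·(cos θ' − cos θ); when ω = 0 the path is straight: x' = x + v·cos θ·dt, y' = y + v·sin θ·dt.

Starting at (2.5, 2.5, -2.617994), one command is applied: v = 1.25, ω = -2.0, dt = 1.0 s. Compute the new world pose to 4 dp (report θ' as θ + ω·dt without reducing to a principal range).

θ' = -2.6180 + -2.0·1.0 = -4.6180
R = v/ω = 1.25/-2.0 = -0.6250
x' = 2.5 + -0.6250·(sin -4.6180 − sin -2.6180) = 1.5653
y' = 2.5 − -0.6250·(cos -4.6180 − cos -2.6180) = 2.9824

(1.5653, 2.9824, -4.6180)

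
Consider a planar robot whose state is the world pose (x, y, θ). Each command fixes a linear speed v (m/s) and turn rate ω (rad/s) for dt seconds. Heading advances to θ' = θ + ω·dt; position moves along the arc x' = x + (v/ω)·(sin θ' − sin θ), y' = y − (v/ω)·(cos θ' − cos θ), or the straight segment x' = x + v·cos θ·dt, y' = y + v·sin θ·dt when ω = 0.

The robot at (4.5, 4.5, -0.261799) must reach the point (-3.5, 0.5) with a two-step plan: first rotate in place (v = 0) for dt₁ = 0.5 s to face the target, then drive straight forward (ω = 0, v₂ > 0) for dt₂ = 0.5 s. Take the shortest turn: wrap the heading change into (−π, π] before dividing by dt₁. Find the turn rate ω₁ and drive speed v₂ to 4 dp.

heading to target = atan2(0.5−4.5, -3.5−4.5) = -2.6779
Δθ = wrap(-2.6779 − -0.2618) = -2.4161; ω₁ = Δθ/dt₁ = -4.8323
distance = √((-3.5−4.5)² + (0.5−4.5)²) = 8.9443; v₂ = distance/dt₂ = 17.8885

ω₁ = -4.8323, v₂ = 17.8885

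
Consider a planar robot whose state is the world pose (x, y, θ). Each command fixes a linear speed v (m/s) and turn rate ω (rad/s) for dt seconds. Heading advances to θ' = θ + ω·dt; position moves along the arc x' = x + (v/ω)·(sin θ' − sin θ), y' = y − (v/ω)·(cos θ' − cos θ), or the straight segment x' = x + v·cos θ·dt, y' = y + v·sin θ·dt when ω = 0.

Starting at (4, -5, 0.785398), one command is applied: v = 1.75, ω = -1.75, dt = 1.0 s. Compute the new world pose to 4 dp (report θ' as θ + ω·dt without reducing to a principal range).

(5.5289, -5.1374, -0.9646)

θ' = 0.7854 + -1.75·1.0 = -0.9646
R = v/ω = 1.75/-1.75 = -1.0000
x' = 4 + -1.0000·(sin -0.9646 − sin 0.7854) = 5.5289
y' = -5 − -1.0000·(cos -0.9646 − cos 0.7854) = -5.1374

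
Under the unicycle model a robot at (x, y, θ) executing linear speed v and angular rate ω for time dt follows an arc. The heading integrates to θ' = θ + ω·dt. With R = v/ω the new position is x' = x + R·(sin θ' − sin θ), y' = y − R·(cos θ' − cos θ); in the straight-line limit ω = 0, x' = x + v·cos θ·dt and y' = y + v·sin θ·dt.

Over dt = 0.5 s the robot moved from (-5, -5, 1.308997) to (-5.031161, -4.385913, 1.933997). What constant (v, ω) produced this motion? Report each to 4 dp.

Δθ = 1.933997 − 1.308997 = 0.625000
ω = Δθ/dt = 0.625000/0.5 = 1.2500
R = −Δy/(cos θ' − cos θ) = 1.0000
v = R·ω = 1.0000·1.2500 = 1.2500

v = 1.2500, ω = 1.2500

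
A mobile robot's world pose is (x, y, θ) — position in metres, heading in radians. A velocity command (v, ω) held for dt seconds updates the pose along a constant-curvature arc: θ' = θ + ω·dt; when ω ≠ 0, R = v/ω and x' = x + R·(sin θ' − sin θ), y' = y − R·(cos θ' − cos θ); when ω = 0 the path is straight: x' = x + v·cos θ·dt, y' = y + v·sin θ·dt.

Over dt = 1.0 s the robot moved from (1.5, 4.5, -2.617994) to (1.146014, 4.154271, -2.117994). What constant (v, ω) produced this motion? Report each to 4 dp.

Δθ = -2.117994 − -2.617994 = 0.500000
ω = Δθ/dt = 0.500000/1.0 = 0.5000
R = Δx/(sin θ' − sin θ) = 1.0000
v = R·ω = 1.0000·0.5000 = 0.5000

v = 0.5000, ω = 0.5000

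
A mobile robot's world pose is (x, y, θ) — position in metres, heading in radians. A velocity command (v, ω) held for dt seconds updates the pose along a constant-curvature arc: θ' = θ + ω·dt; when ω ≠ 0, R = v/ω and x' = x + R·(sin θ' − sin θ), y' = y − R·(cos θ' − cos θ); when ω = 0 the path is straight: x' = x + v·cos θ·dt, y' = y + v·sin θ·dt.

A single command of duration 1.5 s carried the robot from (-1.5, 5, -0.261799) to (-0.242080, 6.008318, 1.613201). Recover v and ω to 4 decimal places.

v = 1.2500, ω = 1.2500

Δθ = 1.613201 − -0.261799 = 1.875000
ω = Δθ/dt = 1.875000/1.5 = 1.2500
R = Δx/(sin θ' − sin θ) = 1.0000
v = R·ω = 1.0000·1.2500 = 1.2500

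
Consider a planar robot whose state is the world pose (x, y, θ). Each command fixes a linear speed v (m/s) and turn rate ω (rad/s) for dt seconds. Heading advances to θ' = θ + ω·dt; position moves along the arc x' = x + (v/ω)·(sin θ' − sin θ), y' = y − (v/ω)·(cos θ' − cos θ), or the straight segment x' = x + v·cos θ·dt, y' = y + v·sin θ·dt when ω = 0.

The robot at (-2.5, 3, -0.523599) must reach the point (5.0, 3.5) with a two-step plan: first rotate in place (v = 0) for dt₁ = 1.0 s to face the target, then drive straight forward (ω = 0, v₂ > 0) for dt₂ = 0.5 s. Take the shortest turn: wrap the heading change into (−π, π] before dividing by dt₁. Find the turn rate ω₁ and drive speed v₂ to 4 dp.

heading to target = atan2(3.5−3, 5−-2.5) = 0.0666
Δθ = wrap(0.0666 − -0.5236) = 0.5902; ω₁ = Δθ/dt₁ = 0.5902
distance = √((5−-2.5)² + (3.5−3)²) = 7.5166; v₂ = distance/dt₂ = 15.0333

ω₁ = 0.5902, v₂ = 15.0333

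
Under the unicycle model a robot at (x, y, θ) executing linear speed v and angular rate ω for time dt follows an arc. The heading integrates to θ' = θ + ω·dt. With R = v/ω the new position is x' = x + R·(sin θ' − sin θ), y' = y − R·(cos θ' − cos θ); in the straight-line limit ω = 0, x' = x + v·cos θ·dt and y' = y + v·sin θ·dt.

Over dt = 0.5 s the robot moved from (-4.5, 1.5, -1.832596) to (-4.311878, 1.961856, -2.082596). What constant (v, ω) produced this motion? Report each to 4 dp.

v = -1.0000, ω = -0.5000

Δθ = -2.082596 − -1.832596 = -0.250000
ω = Δθ/dt = -0.250000/0.5 = -0.5000
R = −Δy/(cos θ' − cos θ) = 2.0000
v = R·ω = 2.0000·-0.5000 = -1.0000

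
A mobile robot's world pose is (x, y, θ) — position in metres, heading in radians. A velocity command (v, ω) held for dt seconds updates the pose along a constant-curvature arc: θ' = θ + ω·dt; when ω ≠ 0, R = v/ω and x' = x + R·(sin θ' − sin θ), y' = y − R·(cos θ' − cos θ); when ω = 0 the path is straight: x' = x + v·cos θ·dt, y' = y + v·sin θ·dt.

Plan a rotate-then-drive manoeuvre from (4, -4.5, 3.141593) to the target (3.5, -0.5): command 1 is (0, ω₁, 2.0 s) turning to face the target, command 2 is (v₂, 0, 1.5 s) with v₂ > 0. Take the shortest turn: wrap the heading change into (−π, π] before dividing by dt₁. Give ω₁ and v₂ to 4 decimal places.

heading to target = atan2(-0.5−-4.5, 3.5−4) = 1.6952
Δθ = wrap(1.6952 − 3.1416) = -1.4464; ω₁ = Δθ/dt₁ = -0.7232
distance = √((3.5−4)² + (-0.5−-4.5)²) = 4.0311; v₂ = distance/dt₂ = 2.6874

ω₁ = -0.7232, v₂ = 2.6874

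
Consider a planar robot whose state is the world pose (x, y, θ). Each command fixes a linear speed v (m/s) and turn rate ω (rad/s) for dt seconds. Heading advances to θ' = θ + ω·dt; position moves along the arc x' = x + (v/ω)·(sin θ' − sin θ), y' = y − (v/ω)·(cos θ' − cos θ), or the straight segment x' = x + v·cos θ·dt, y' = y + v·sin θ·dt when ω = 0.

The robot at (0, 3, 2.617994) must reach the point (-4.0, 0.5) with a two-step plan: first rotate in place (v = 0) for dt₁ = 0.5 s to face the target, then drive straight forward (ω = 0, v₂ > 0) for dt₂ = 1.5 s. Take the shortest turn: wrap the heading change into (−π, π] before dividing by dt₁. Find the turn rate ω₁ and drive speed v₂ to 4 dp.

heading to target = atan2(0.5−3, -4−0) = -2.5830
Δθ = wrap(-2.5830 − 2.6180) = 1.0822; ω₁ = Δθ/dt₁ = 2.1644
distance = √((-4−0)² + (0.5−3)²) = 4.7170; v₂ = distance/dt₂ = 3.1447

ω₁ = 2.1644, v₂ = 3.1447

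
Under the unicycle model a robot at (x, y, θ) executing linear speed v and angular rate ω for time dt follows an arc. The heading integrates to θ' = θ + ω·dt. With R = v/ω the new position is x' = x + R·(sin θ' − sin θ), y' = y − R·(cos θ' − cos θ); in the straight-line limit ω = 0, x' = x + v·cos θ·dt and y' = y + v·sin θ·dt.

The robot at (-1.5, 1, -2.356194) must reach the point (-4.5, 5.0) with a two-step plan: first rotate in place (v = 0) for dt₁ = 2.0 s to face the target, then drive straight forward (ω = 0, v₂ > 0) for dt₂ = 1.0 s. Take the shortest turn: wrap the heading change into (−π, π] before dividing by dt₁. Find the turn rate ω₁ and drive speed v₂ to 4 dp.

ω₁ = -0.8563, v₂ = 5.0000

heading to target = atan2(5−1, -4.5−-1.5) = 2.2143
Δθ = wrap(2.2143 − -2.3562) = -1.7127; ω₁ = Δθ/dt₁ = -0.8563
distance = √((-4.5−-1.5)² + (5−1)²) = 5.0000; v₂ = distance/dt₂ = 5.0000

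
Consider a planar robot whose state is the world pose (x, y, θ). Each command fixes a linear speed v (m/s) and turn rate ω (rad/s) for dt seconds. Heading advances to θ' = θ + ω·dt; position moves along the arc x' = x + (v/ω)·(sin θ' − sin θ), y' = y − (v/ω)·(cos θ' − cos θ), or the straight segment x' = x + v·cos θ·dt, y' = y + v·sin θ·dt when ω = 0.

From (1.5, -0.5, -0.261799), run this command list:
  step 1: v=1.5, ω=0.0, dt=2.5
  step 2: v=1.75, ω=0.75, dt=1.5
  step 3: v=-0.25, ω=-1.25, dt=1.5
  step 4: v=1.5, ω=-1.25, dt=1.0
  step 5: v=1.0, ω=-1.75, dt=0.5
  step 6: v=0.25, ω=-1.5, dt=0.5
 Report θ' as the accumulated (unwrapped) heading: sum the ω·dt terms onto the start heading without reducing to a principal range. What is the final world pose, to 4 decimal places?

(6.5337, -2.2737, -3.8868)

step 1: θ'=-0.2618 (straight) → pose (5.1222, -1.4706, -0.2618)
step 2: θ'=0.8632 (R=2.3333) → pose (7.4993, -0.7334, 0.8632)
step 3: θ'=-1.0118 (R=0.2000) → pose (7.1778, -0.7095, -1.0118)
step 4: θ'=-2.2618 (R=-1.2000) → pose (7.0851, -2.1107, -2.2618)
step 5: θ'=-3.1368 (R=-0.5714) → pose (6.6475, -2.3179, -3.1368)
step 6: θ'=-3.8868 (R=-0.1667) → pose (6.5337, -2.2737, -3.8868)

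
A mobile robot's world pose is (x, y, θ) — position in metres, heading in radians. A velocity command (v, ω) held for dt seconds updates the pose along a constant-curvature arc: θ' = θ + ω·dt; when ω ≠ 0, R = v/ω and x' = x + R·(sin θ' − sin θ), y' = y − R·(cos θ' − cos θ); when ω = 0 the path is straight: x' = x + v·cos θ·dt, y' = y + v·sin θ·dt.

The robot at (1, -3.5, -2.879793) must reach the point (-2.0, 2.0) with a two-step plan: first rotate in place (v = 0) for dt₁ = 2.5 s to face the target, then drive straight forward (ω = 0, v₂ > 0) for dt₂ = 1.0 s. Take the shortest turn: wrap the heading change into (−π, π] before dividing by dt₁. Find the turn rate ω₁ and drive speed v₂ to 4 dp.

ω₁ = -0.5333, v₂ = 6.2650

heading to target = atan2(2−-3.5, -2−1) = 2.0701
Δθ = wrap(2.0701 − -2.8798) = -1.3332; ω₁ = Δθ/dt₁ = -0.5333
distance = √((-2−1)² + (2−-3.5)²) = 6.2650; v₂ = distance/dt₂ = 6.2650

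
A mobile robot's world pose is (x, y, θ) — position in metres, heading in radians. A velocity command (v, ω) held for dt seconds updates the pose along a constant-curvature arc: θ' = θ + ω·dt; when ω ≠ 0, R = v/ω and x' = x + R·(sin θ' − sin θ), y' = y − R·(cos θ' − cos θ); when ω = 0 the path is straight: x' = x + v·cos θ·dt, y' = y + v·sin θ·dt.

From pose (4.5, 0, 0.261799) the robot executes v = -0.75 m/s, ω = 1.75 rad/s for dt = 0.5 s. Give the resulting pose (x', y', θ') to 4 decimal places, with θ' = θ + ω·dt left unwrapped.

θ' = 0.2618 + 1.75·0.5 = 1.1368
R = v/ω = -0.75/1.75 = -0.4286
x' = 4.5 + -0.4286·(sin 1.1368 − sin 0.2618) = 4.2221
y' = 0 − -0.4286·(cos 1.1368 − cos 0.2618) = -0.2338

(4.2221, -0.2338, 1.1368)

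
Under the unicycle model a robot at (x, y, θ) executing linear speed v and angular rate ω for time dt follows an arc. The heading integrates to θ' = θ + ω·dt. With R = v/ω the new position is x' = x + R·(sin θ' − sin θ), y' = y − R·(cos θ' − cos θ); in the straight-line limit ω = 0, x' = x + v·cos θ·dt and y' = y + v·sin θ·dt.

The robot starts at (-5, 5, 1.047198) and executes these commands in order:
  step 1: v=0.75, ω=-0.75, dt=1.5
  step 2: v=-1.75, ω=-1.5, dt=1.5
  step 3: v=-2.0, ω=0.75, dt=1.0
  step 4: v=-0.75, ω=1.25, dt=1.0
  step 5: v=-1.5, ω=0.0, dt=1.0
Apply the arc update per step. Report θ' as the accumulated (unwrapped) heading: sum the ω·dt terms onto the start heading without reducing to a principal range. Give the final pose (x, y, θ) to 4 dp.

(-5.9123, 10.3292, -0.3278)

step 1: θ'=-0.0778 (R=-1.0000) → pose (-4.0563, 5.4970, -0.0778)
step 2: θ'=-2.3278 (R=1.1667) → pose (-4.8136, 7.4613, -2.3278)
step 3: θ'=-1.5778 (R=-2.6667) → pose (-4.0854, 9.2740, -1.5778)
step 4: θ'=-0.3278 (R=-0.6000) → pose (-4.4922, 9.8462, -0.3278)
step 5: θ'=-0.3278 (straight) → pose (-5.9123, 10.3292, -0.3278)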